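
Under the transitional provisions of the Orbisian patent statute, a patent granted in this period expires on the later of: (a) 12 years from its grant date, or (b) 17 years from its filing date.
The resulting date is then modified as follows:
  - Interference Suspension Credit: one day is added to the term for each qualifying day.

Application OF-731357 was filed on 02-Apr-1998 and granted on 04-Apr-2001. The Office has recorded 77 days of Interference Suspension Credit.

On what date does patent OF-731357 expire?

June 18, 2015

(a) grant + 12 years → 4 April 2013.
(b) filing + 17 years → 2 April 2015.
Later of the two: 2 April 2015.
Interference Suspension Credit: +77 days → 18 June 2015.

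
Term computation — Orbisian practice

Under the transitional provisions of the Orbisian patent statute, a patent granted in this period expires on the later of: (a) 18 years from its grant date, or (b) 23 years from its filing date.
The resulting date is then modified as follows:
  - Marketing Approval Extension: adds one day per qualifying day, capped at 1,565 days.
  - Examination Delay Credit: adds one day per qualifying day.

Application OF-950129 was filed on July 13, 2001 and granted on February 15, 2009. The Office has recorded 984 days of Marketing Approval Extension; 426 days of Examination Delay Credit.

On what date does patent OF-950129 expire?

2030-12-26

(a) grant + 18 years → 15 February 2027.
(b) filing + 23 years → 13 July 2024.
Later of the two: 15 February 2027.
Marketing Approval Extension: 984 days (within the 1565-day cap) → +984 days → 26 October 2029.
Examination Delay Credit: +426 days → 26 December 2030.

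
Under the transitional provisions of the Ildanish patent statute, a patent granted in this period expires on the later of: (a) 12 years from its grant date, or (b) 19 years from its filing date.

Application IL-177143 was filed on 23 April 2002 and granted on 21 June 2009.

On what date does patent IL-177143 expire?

(a) grant + 12 years → 21 June 2021.
(b) filing + 19 years → 23 April 2021.
Later of the two: 21 June 2021.

June 21, 2021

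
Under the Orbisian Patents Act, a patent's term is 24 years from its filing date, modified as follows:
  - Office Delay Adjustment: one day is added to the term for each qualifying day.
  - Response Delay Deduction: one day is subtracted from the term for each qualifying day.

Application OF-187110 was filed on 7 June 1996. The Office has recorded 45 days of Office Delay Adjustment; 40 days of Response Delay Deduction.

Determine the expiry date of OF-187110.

Base term: filing date + 24 years → 7 June 2020.
Office Delay Adjustment: +45 days → 22 July 2020.
Response Delay Deduction: −40 days → 12 June 2020.

June 12, 2020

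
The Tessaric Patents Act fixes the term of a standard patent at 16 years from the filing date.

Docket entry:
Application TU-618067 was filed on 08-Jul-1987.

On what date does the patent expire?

2003-07-08

Filing date + 16 years → 8 July 2003.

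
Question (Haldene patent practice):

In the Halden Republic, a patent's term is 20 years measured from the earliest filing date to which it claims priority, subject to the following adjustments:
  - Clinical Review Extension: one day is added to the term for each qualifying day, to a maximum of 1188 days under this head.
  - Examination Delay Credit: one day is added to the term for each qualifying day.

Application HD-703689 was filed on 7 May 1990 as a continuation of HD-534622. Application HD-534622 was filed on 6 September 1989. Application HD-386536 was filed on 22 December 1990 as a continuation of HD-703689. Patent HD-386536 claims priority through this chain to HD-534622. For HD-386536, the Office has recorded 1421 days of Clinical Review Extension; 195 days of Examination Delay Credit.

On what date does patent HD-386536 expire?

June 20, 2013

Earliest priority filing: 6 September 1989.
Base term: 6 September 1989 + 20 years → 6 September 2009.
Clinical Review Extension: 1421 days claimed exceeds the 1188-day cap, so +1188 days → 7 December 2012.
Examination Delay Credit: +195 days → 20 June 2013.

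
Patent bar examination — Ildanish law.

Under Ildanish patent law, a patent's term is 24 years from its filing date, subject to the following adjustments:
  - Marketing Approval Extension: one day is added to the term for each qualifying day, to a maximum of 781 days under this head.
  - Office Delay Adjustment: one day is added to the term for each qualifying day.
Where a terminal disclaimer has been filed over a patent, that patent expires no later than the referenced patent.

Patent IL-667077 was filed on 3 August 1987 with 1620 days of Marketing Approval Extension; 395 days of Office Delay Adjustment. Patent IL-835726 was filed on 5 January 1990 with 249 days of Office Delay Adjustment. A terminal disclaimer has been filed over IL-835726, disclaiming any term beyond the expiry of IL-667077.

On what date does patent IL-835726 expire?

Natural term of IL-835726:
  Base: filing + 24 years → 5 January 2014.
  Office Delay Adjustment: +249 days → 11 September 2014.
Expiry of referenced patent IL-667077:
  Base: filing + 24 years → 3 August 2011.
  Marketing Approval Extension: 1620 days claimed exceeds the 781-day cap, so +781 days → 22 September 2013.
  Office Delay Adjustment: +395 days → 22 October 2014.
Terminal disclaimer: IL-835726 expires on the earlier of 11 September 2014 and 22 October 2014.

2014-09-11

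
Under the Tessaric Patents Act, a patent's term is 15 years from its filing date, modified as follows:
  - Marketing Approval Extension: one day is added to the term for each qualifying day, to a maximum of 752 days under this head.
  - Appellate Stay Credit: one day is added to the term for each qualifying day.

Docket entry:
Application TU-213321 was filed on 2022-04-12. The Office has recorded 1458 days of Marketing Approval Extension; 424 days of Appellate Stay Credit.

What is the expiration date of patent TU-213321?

Base term: filing date + 15 years → 12 April 2037.
Marketing Approval Extension: 1458 days claimed exceeds the 752-day cap, so +752 days → 4 May 2039.
Appellate Stay Credit: +424 days → 1 July 2040.

July 1, 2040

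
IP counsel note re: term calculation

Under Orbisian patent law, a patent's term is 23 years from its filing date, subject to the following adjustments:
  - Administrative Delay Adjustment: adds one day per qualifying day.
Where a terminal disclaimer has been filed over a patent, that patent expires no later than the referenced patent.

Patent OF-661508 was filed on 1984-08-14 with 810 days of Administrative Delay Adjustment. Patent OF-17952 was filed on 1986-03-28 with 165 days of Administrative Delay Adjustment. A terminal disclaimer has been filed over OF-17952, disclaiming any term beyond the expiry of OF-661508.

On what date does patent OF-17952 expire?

September 9, 2009

Natural term of OF-17952:
  Base: filing + 23 years → 28 March 2009.
  Administrative Delay Adjustment: +165 days → 9 September 2009.
Expiry of referenced patent OF-661508:
  Base: filing + 23 years → 14 August 2007.
  Administrative Delay Adjustment: +810 days → 1 November 2009.
Terminal disclaimer: OF-17952 expires on the earlier of 9 September 2009 and 1 November 2009.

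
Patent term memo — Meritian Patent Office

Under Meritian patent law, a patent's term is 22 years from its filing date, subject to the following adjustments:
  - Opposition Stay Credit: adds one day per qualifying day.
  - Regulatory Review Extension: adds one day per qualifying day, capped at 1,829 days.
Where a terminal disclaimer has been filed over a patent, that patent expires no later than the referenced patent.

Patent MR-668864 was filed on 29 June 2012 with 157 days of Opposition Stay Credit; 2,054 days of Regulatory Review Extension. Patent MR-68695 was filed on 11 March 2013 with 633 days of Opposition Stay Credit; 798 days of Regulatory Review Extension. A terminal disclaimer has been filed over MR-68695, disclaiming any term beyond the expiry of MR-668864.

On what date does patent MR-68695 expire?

Natural term of MR-68695:
  Base: filing + 22 years → 11 March 2035.
  Opposition Stay Credit: +633 days → 3 December 2036.
  Regulatory Review Extension: 798 days (within the 1829-day cap) → +798 days → 9 February 2039.
Expiry of referenced patent MR-668864:
  Base: filing + 22 years → 29 June 2034.
  Opposition Stay Credit: +157 days → 3 December 2034.
  Regulatory Review Extension: 2054 days claimed exceeds the 1829-day cap, so +1829 days → 6 December 2039.
Terminal disclaimer: MR-68695 expires on the earlier of 9 February 2039 and 6 December 2039.

2039-02-09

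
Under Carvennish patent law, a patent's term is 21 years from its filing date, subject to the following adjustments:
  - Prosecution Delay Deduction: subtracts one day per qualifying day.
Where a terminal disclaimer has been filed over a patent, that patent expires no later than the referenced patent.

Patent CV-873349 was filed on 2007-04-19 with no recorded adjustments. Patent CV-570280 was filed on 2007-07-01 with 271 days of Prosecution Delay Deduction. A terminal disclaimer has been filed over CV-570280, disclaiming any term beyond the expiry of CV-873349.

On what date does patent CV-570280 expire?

October 4, 2027

Natural term of CV-570280:
  Base: filing + 21 years → 1 July 2028.
  Prosecution Delay Deduction: −271 days → 4 October 2027.
Expiry of referenced patent CV-873349:
  Base: filing + 21 years → 19 April 2028.
Terminal disclaimer: CV-570280 expires on the earlier of 4 October 2027 and 19 April 2028.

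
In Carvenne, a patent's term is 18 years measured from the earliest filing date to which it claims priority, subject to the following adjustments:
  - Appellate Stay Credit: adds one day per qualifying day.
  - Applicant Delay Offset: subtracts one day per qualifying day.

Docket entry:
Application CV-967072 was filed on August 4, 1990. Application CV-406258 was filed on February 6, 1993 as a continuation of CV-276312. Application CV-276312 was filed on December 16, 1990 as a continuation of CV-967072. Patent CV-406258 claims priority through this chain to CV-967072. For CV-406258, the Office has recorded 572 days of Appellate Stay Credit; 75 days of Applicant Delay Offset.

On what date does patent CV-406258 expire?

Earliest priority filing: 4 August 1990.
Base term: 4 August 1990 + 18 years → 4 August 2008.
Appellate Stay Credit: +572 days → 27 February 2010.
Applicant Delay Offset: −75 days → 14 December 2009.

December 14, 2009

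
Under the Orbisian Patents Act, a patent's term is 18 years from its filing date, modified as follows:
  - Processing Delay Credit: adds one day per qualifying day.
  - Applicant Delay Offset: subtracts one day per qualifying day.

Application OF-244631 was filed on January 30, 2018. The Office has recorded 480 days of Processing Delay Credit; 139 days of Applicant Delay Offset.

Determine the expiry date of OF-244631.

2037-01-05

Base term: filing date + 18 years → 30 January 2036.
Processing Delay Credit: +480 days → 24 May 2037.
Applicant Delay Offset: −139 days → 5 January 2037.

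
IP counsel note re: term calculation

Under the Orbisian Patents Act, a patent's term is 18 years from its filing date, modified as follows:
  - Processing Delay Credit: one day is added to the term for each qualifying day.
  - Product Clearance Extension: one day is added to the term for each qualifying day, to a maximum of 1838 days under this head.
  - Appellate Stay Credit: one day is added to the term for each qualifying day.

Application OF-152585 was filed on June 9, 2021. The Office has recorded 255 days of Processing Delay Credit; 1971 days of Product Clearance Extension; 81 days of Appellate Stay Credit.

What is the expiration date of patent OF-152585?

May 22, 2045

Base term: filing date + 18 years → 9 June 2039.
Processing Delay Credit: +255 days → 19 February 2040.
Product Clearance Extension: 1971 days claimed exceeds the 1838-day cap, so +1838 days → 2 March 2045.
Appellate Stay Credit: +81 days → 22 May 2045.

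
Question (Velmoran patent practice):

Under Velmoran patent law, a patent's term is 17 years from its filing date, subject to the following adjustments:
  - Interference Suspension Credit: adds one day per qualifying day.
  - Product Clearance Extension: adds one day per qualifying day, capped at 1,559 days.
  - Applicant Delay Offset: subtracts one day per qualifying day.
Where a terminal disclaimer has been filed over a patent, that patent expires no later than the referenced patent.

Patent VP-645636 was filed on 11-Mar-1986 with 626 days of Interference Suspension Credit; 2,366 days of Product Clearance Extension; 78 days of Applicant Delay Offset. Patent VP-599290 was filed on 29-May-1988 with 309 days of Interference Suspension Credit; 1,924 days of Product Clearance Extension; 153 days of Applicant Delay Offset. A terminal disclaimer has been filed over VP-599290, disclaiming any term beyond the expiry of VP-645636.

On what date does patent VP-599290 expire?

2008-12-16

Natural term of VP-599290:
  Base: filing + 17 years → 29 May 2005.
  Interference Suspension Credit: +309 days → 3 April 2006.
  Product Clearance Extension: 1924 days claimed exceeds the 1559-day cap, so +1559 days → 10 July 2010.
  Applicant Delay Offset: −153 days → 7 February 2010.
Expiry of referenced patent VP-645636:
  Base: filing + 17 years → 11 March 2003.
  Interference Suspension Credit: +626 days → 26 November 2004.
  Product Clearance Extension: 2366 days claimed exceeds the 1559-day cap, so +1559 days → 4 March 2009.
  Applicant Delay Offset: −78 days → 16 December 2008.
Terminal disclaimer: VP-599290 expires on the earlier of 7 February 2010 and 16 December 2008.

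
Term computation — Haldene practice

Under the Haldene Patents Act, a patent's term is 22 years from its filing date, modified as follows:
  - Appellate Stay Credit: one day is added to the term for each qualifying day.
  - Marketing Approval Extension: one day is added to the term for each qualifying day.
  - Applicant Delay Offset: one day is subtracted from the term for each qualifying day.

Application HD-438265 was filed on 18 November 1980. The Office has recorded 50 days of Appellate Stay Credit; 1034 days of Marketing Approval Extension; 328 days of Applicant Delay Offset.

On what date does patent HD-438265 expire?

Base term: filing date + 22 years → 18 November 2002.
Appellate Stay Credit: +50 days → 7 January 2003.
Marketing Approval Extension: +1034 days → 6 November 2005.
Applicant Delay Offset: −328 days → 13 December 2004.

December 13, 2004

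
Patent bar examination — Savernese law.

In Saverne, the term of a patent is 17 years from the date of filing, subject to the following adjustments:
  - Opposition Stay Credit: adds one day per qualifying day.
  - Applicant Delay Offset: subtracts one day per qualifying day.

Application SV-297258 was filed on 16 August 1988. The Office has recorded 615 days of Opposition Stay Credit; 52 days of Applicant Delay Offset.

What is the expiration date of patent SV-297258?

2007-03-02

Base term: filing date + 17 years → 16 August 2005.
Opposition Stay Credit: +615 days → 23 April 2007.
Applicant Delay Offset: −52 days → 2 March 2007.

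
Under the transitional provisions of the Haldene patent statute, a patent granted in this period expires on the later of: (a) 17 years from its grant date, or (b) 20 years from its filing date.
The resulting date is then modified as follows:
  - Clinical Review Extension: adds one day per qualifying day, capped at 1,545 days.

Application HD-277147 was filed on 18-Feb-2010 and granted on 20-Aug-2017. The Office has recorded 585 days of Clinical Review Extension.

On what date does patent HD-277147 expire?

(a) grant + 17 years → 20 August 2034.
(b) filing + 20 years → 18 February 2030.
Later of the two: 20 August 2034.
Clinical Review Extension: 585 days (within the 1545-day cap) → +585 days → 27 March 2036.

March 27, 2036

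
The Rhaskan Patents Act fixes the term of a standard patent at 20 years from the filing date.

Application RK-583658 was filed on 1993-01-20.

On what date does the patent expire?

January 20, 2013

Filing date + 20 years → 20 January 2013.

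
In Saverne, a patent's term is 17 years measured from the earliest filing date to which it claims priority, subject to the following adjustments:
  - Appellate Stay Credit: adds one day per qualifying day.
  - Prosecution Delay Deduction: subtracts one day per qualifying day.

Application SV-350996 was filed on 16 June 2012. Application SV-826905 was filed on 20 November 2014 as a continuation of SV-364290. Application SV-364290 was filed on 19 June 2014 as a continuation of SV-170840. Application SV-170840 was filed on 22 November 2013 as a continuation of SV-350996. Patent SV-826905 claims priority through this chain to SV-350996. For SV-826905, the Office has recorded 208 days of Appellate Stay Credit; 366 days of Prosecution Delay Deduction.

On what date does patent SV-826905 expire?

2029-01-09

Earliest priority filing: 16 June 2012.
Base term: 16 June 2012 + 17 years → 16 June 2029.
Appellate Stay Credit: +208 days → 10 January 2030.
Prosecution Delay Deduction: −366 days → 9 January 2029.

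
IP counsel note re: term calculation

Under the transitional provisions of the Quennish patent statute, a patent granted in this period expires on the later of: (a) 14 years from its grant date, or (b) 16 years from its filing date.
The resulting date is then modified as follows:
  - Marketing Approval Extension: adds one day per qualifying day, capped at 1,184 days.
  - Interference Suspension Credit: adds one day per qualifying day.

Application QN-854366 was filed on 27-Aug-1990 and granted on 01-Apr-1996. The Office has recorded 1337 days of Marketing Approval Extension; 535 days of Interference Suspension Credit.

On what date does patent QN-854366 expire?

2014-12-15

(a) grant + 14 years → 1 April 2010.
(b) filing + 16 years → 27 August 2006.
Later of the two: 1 April 2010.
Marketing Approval Extension: 1337 days claimed exceeds the 1184-day cap, so +1184 days → 28 June 2013.
Interference Suspension Credit: +535 days → 15 December 2014.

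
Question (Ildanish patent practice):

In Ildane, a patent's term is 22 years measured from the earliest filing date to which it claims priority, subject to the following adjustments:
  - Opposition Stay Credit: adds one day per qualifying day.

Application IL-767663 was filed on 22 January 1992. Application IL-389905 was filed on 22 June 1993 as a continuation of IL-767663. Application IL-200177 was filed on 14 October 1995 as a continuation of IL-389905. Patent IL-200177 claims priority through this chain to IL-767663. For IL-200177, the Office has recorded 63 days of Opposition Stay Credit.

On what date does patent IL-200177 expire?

Earliest priority filing: 22 January 1992.
Base term: 22 January 1992 + 22 years → 22 January 2014.
Opposition Stay Credit: +63 days → 26 March 2014.

March 26, 2014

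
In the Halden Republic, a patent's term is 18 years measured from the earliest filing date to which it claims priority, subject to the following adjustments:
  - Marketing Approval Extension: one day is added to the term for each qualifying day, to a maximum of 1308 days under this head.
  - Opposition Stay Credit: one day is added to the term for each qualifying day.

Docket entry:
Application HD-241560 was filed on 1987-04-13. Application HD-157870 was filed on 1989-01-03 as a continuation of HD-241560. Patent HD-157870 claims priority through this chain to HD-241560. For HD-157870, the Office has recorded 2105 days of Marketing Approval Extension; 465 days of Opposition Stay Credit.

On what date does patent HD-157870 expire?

Earliest priority filing: 13 April 1987.
Base term: 13 April 1987 + 18 years → 13 April 2005.
Marketing Approval Extension: 2105 days claimed exceeds the 1308-day cap, so +1308 days → 11 November 2008.
Opposition Stay Credit: +465 days → 19 February 2010.

2010-02-19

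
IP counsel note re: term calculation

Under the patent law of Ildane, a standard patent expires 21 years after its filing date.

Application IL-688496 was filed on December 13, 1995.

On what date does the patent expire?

Filing date + 21 years → 13 December 2016.

December 13, 2016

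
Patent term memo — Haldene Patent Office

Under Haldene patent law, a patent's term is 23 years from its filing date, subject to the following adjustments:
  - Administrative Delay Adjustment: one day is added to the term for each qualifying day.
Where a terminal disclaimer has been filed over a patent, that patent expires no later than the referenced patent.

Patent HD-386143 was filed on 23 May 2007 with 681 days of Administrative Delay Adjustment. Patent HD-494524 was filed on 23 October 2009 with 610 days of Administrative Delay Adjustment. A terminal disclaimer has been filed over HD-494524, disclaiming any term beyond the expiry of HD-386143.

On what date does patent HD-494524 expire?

Natural term of HD-494524:
  Base: filing + 23 years → 23 October 2032.
  Administrative Delay Adjustment: +610 days → 25 June 2034.
Expiry of referenced patent HD-386143:
  Base: filing + 23 years → 23 May 2030.
  Administrative Delay Adjustment: +681 days → 3 April 2032.
Terminal disclaimer: HD-494524 expires on the earlier of 25 June 2034 and 3 April 2032.

2032-04-03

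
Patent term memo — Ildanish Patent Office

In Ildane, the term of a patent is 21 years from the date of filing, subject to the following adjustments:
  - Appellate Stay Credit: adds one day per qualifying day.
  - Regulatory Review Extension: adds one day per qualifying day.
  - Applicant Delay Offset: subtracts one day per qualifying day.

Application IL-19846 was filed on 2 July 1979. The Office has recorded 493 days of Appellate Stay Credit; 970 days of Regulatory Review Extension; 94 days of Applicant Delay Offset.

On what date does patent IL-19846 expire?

2004-04-01

Base term: filing date + 21 years → 2 July 2000.
Appellate Stay Credit: +493 days → 7 November 2001.
Regulatory Review Extension: +970 days → 4 July 2004.
Applicant Delay Offset: −94 days → 1 April 2004.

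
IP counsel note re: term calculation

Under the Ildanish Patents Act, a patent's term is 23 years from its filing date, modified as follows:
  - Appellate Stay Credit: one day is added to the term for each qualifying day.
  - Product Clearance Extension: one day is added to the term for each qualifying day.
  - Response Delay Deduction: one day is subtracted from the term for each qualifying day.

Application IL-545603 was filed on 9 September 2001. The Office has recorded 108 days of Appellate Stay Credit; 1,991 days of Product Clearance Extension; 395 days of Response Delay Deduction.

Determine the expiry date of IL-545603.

Base term: filing date + 23 years → 9 September 2024.
Appellate Stay Credit: +108 days → 26 December 2024.
Product Clearance Extension: +1991 days → 9 June 2030.
Response Delay Deduction: −395 days → 10 May 2029.

2029-05-10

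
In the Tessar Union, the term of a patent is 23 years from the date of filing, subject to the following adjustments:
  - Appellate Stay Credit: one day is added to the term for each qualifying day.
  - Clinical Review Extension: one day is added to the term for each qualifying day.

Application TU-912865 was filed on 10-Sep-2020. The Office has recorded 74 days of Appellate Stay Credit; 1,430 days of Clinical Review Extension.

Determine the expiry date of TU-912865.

2047-10-23

Base term: filing date + 23 years → 10 September 2043.
Appellate Stay Credit: +74 days → 23 November 2043.
Clinical Review Extension: +1430 days → 23 October 2047.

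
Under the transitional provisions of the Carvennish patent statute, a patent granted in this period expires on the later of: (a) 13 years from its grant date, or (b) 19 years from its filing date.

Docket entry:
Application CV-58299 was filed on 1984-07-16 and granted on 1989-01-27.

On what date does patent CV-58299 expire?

2003-07-16

(a) grant + 13 years → 27 January 2002.
(b) filing + 19 years → 16 July 2003.
Later of the two: 16 July 2003.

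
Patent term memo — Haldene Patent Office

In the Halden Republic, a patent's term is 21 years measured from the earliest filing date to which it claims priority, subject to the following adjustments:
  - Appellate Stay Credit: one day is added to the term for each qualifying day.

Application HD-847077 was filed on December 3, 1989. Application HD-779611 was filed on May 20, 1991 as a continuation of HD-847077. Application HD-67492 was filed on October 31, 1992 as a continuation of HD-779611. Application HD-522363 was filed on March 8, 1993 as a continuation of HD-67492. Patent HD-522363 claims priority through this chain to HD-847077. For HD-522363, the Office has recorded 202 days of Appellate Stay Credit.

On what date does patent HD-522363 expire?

June 23, 2011

Earliest priority filing: 3 December 1989.
Base term: 3 December 1989 + 21 years → 3 December 2010.
Appellate Stay Credit: +202 days → 23 June 2011.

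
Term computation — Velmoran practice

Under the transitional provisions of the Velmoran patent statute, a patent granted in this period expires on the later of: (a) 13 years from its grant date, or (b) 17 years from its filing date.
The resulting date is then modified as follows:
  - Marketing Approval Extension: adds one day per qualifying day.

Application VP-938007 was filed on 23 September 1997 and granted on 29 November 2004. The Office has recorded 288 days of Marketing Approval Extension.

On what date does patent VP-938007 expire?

2018-09-13

(a) grant + 13 years → 29 November 2017.
(b) filing + 17 years → 23 September 2014.
Later of the two: 29 November 2017.
Marketing Approval Extension: +288 days → 13 September 2018.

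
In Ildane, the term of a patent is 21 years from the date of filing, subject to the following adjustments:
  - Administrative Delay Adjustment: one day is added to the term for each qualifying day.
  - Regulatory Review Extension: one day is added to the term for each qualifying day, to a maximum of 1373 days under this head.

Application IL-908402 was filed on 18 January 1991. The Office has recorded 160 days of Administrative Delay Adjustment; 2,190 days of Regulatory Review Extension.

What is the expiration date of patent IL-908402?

March 30, 2016

Base term: filing date + 21 years → 18 January 2012.
Administrative Delay Adjustment: +160 days → 26 June 2012.
Regulatory Review Extension: 2190 days claimed exceeds the 1373-day cap, so +1373 days → 30 March 2016.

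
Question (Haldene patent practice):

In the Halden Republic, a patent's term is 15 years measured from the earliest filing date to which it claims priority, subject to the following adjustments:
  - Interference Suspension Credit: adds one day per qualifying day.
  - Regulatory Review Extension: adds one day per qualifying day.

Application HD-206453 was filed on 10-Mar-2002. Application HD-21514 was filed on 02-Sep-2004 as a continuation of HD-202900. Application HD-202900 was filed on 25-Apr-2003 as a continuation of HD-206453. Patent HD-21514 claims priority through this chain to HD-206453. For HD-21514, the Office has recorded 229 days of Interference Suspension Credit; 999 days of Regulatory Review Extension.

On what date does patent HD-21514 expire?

July 20, 2020

Earliest priority filing: 10 March 2002.
Base term: 10 March 2002 + 15 years → 10 March 2017.
Interference Suspension Credit: +229 days → 25 October 2017.
Regulatory Review Extension: +999 days → 20 July 2020.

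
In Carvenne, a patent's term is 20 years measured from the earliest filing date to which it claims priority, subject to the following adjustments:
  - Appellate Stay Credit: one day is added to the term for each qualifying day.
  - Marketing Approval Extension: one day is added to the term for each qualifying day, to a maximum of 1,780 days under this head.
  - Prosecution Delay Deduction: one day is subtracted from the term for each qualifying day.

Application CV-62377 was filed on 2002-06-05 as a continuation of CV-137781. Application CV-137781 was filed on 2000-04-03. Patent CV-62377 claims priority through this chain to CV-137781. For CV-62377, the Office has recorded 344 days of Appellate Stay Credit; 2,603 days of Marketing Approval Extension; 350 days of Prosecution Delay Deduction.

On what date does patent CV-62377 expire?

Earliest priority filing: 3 April 2000.
Base term: 3 April 2000 + 20 years → 3 April 2020.
Appellate Stay Credit: +344 days → 13 March 2021.
Marketing Approval Extension: 2603 days claimed exceeds the 1780-day cap, so +1780 days → 26 January 2026.
Prosecution Delay Deduction: −350 days → 10 February 2025.

February 10, 2025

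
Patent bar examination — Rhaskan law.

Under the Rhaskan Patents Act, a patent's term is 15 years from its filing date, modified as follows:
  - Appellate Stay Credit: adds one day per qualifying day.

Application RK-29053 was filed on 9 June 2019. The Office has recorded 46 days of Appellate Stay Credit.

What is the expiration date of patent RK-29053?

Base term: filing date + 15 years → 9 June 2034.
Appellate Stay Credit: +46 days → 25 July 2034.

2034-07-25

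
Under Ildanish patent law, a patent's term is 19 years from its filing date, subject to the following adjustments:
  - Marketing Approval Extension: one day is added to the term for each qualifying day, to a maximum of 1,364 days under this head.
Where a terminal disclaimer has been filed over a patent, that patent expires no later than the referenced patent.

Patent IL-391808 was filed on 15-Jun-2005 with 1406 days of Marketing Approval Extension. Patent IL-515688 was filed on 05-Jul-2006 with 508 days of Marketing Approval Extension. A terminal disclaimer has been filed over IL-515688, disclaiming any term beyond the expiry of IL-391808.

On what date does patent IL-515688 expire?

November 25, 2026

Natural term of IL-515688:
  Base: filing + 19 years → 5 July 2025.
  Marketing Approval Extension: 508 days (within the 1364-day cap) → +508 days → 25 November 2026.
Expiry of referenced patent IL-391808:
  Base: filing + 19 years → 15 June 2024.
  Marketing Approval Extension: 1406 days claimed exceeds the 1364-day cap, so +1364 days → 10 March 2028.
Terminal disclaimer: IL-515688 expires on the earlier of 25 November 2026 and 10 March 2028.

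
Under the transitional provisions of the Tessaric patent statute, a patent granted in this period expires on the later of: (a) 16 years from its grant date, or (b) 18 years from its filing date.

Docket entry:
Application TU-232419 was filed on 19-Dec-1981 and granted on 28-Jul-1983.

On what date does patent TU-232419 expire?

1999-12-19

(a) grant + 16 years → 28 July 1999.
(b) filing + 18 years → 19 December 1999.
Later of the two: 19 December 1999.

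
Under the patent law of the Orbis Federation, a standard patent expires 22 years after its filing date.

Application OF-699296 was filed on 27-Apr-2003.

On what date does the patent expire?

Filing date + 22 years → 27 April 2025.

April 27, 2025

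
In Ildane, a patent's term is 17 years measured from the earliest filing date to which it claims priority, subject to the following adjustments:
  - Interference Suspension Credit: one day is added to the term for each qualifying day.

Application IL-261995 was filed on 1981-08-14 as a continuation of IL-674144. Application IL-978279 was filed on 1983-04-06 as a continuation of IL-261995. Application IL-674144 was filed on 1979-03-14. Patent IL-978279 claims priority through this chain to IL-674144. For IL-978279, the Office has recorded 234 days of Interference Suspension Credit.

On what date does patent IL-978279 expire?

1996-11-03

Earliest priority filing: 14 March 1979.
Base term: 14 March 1979 + 17 years → 14 March 1996.
Interference Suspension Credit: +234 days → 3 November 1996.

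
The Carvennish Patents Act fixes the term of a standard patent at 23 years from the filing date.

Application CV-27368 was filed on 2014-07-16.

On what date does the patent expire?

2037-07-16

Filing date + 23 years → 16 July 2037.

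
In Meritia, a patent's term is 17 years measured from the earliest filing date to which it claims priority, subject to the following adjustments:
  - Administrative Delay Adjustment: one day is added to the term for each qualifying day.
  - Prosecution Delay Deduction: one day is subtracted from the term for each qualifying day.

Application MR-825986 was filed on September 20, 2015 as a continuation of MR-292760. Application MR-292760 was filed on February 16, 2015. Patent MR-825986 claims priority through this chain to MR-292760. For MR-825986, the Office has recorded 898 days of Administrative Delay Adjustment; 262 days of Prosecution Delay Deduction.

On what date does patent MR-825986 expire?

November 13, 2033

Earliest priority filing: 16 February 2015.
Base term: 16 February 2015 + 17 years → 16 February 2032.
Administrative Delay Adjustment: +898 days → 2 August 2034.
Prosecution Delay Deduction: −262 days → 13 November 2033.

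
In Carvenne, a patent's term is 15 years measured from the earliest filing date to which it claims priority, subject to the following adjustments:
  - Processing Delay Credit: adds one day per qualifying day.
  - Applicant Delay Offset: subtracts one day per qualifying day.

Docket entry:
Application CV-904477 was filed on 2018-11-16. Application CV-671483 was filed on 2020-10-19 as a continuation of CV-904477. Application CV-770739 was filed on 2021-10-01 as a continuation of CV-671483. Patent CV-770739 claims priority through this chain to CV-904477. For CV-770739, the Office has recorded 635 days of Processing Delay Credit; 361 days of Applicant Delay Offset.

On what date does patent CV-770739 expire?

Earliest priority filing: 16 November 2018.
Base term: 16 November 2018 + 15 years → 16 November 2033.
Processing Delay Credit: +635 days → 13 August 2035.
Applicant Delay Offset: −361 days → 17 August 2034.

August 17, 2034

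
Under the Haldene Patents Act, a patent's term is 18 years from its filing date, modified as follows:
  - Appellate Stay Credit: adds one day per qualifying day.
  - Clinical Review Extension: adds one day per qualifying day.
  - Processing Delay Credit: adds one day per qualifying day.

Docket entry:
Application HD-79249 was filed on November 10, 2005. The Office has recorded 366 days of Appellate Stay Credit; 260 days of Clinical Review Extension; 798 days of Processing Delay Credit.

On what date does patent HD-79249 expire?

2027-10-04

Base term: filing date + 18 years → 10 November 2023.
Appellate Stay Credit: +366 days → 10 November 2024.
Clinical Review Extension: +260 days → 28 July 2025.
Processing Delay Credit: +798 days → 4 October 2027.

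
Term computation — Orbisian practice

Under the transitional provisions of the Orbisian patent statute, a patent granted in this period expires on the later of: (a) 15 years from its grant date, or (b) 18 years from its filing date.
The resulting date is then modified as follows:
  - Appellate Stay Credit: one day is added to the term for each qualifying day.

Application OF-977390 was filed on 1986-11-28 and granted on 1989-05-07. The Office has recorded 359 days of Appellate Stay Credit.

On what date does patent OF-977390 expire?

November 22, 2005

(a) grant + 15 years → 7 May 2004.
(b) filing + 18 years → 28 November 2004.
Later of the two: 28 November 2004.
Appellate Stay Credit: +359 days → 22 November 2005.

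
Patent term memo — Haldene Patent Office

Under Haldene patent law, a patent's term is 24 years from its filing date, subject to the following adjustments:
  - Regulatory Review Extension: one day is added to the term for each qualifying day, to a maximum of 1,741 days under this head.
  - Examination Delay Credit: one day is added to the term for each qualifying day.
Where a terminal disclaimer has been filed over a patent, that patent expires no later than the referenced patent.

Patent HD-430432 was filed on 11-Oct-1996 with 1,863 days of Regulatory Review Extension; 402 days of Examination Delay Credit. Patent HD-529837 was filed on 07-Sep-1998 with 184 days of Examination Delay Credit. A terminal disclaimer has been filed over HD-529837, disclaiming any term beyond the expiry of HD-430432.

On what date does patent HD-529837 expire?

Natural term of HD-529837:
  Base: filing + 24 years → 7 September 2022.
  Examination Delay Credit: +184 days → 10 March 2023.
Expiry of referenced patent HD-430432:
  Base: filing + 24 years → 11 October 2020.
  Regulatory Review Extension: 1863 days claimed exceeds the 1741-day cap, so +1741 days → 18 July 2025.
  Examination Delay Credit: +402 days → 24 August 2026.
Terminal disclaimer: HD-529837 expires on the earlier of 10 March 2023 and 24 August 2026.

2023-03-10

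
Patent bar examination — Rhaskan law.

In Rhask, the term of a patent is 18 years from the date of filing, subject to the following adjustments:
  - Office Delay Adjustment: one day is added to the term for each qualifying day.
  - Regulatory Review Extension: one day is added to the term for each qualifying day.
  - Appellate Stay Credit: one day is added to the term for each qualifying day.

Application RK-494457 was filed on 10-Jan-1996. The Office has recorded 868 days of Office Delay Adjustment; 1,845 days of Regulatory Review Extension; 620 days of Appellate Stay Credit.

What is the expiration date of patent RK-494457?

2023-02-25

Base term: filing date + 18 years → 10 January 2014.
Office Delay Adjustment: +868 days → 27 May 2016.
Regulatory Review Extension: +1845 days → 15 June 2021.
Appellate Stay Credit: +620 days → 25 February 2023.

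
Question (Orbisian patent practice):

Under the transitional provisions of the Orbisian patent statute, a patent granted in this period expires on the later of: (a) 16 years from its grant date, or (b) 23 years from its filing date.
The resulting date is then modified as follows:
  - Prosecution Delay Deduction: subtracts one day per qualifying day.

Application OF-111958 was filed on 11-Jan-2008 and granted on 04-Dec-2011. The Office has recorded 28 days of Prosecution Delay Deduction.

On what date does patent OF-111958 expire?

(a) grant + 16 years → 4 December 2027.
(b) filing + 23 years → 11 January 2031.
Later of the two: 11 January 2031.
Prosecution Delay Deduction: −28 days → 14 December 2030.

December 14, 2030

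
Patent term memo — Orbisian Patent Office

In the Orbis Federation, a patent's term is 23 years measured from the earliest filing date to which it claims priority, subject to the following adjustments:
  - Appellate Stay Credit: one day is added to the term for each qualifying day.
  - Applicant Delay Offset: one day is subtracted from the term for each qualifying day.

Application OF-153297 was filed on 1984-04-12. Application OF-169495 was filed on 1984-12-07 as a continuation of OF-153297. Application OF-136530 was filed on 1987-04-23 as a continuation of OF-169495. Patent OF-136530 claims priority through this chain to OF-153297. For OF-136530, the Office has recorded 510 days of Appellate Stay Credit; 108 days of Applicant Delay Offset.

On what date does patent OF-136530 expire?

2008-05-18

Earliest priority filing: 12 April 1984.
Base term: 12 April 1984 + 23 years → 12 April 2007.
Appellate Stay Credit: +510 days → 3 September 2008.
Applicant Delay Offset: −108 days → 18 May 2008.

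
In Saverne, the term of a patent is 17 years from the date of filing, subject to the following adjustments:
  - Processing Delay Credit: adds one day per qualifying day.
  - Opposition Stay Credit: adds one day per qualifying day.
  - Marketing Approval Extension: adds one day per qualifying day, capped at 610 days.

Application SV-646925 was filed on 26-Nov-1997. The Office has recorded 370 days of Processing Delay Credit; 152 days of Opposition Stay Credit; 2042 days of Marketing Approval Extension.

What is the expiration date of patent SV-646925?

January 1, 2018

Base term: filing date + 17 years → 26 November 2014.
Processing Delay Credit: +370 days → 1 December 2015.
Opposition Stay Credit: +152 days → 1 May 2016.
Marketing Approval Extension: 2042 days claimed exceeds the 610-day cap, so +610 days → 1 January 2018.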